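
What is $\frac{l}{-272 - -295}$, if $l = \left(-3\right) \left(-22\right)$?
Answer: $\frac{66}{23} \approx 2.8696$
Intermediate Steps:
$l = 66$
$\frac{l}{-272 - -295} = \frac{66}{-272 - -295} = \frac{66}{-272 + 295} = \frac{66}{23}$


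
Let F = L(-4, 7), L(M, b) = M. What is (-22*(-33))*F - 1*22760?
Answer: -25664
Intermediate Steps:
F = -4
(-22*(-33))*F - 1*22760 = -22*(-33)*(-4) - 1*22760 = 726*(-4) - 22760 = -2904 - 22760 = -25664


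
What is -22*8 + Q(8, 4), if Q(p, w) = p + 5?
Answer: -163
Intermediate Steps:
Q(p, w) = 5 + p
-22*8 + Q(8, 4) = -22*8 + (5 + 8) = -176 + 13 = -163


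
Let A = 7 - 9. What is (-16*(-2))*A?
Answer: -64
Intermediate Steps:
A = -2
(-16*(-2))*A = -16*(-2)*(-2) = 32*(-2) = -64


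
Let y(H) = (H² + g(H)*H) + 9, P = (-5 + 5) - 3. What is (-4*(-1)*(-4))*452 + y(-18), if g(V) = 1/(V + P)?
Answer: -48287/7 ≈ -6898.1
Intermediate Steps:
P = -3 (P = 0 - 3 = -3)
g(V) = 1/(-3 + V) (g(V) = 1/(V - 3) = 1/(-3 + V))
y(H) = 9 + H² + H/(-3 + H) (y(H) = (H² + H/(-3 + H)) + 9 = 9 + H² + H/(-3 + H))
(-4*(-1)*(-4))*452 + y(-18) = (-4*(-1)*(-4))*452 + (-18 + (-3 - 18)*(9 + (-18)²))/(-3 - 18) = (4*(-4))*452 + (-18 - 21*(9 + 324))/(-21) = -16*452 - (-18 - 21*333)/21 = -7232 - (-18 - 6993)/21 = -7232 - 1/21*(-7011) = -7232 + 2337/7 = -48287/7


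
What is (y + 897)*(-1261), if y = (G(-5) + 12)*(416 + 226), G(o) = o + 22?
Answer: -24608415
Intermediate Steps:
G(o) = 22 + o
y = 18618 (y = ((22 - 5) + 12)*(416 + 226) = (17 + 12)*642 = 29*642 = 18618)
(y + 897)*(-1261) = (18618 + 897)*(-1261) = 19515*(-1261) = -24608415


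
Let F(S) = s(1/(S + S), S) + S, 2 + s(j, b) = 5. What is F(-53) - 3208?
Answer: -3258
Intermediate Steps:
s(j, b) = 3 (s(j, b) = -2 + 5 = 3)
F(S) = 3 + S
F(-53) - 3208 = (3 - 53) - 3208 = -50 - 3208 = -3258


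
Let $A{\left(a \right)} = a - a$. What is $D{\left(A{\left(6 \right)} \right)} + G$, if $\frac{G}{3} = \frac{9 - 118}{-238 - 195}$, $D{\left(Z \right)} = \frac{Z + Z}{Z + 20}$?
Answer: $\frac{327}{433} \approx 0.7552$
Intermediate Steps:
$A{\left(a \right)} = 0$
$D{\left(Z \right)} = \frac{2 Z}{20 + Z}$
$G = \frac{327}{433}$ ($G = 3 \frac{9 - 118}{-238 - 195} = 3 \left(- \frac{109}{-433}\right) = 3 \left(\left(-109\right) \left(- \frac{1}{433}\right)\right) = 3 \cdot \frac{109}{433} = \frac{327}{433} \approx 0.7552$)
$D{\left(A{\left(6 \right)} \right)} + G = 2 \cdot 0 \frac{1}{20 + 0} + \frac{327}{433} = 2 \cdot 0 \cdot \frac{1}{20} + \frac{327}{433} = 0 + \frac{327}{433} = \frac{327}{433}$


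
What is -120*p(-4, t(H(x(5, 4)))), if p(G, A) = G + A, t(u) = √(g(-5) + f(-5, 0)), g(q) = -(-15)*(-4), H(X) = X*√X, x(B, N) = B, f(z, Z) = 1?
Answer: 480 - 120*I*√59 ≈ 480.0 - 921.74*I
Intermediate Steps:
H(X) = X^(3/2)
g(q) = -60 (g(q) = -5*12 = -60)
t(u) = I*√59 (t(u) = √(-60 + 1) = √(-59) = I*√59)
p(G, A) = A + G
-120*p(-4, t(H(x(5, 4)))) = -120*(I*√59 - 4) = -120*(-4 + I*√59) = 480 - 120*I*√59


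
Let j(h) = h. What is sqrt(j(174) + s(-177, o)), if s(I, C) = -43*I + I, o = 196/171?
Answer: 2*sqrt(1902) ≈ 87.224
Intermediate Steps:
o = 196/171 (o = 196*(1/171) = 196/171 ≈ 1.1462)
s(I, C) = -42*I
sqrt(j(174) + s(-177, o)) = sqrt(174 - 42*(-177)) = sqrt(174 + 7434) = sqrt(7608) = 2*sqrt(1902)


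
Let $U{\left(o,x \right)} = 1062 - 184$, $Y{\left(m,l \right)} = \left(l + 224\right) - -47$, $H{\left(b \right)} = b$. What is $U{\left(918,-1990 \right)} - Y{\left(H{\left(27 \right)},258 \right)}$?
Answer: $349$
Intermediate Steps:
$Y{\left(m,l \right)} = 271 + l$ ($Y{\left(m,l \right)} = \left(224 + l\right) + 47 = 271 + l$)
$U{\left(o,x \right)} = 878$ ($U{\left(o,x \right)} = 1062 - 184 = 878$)
$U{\left(918,-1990 \right)} - Y{\left(H{\left(27 \right)},258 \right)} = 878 - \left(271 + 258\right) = 878 - 529 = 349$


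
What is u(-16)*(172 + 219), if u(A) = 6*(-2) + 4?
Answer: -3128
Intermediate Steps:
u(A) = -8 (u(A) = -12 + 4 = -8)
u(-16)*(172 + 219) = -8*(172 + 219) = -8*391 = -3128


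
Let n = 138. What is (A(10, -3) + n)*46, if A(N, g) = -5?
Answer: 6118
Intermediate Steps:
(A(10, -3) + n)*46 = (-5 + 138)*46 = 133*46 = 6118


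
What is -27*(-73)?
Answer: 1971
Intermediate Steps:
-27*(-73) = -1*(-1971) = 1971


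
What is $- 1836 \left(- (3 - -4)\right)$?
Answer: $12852$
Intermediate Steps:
$- 1836 \left(- (3 - -4)\right) = - 1836 \left(- (3 + 4)\right) = - 1836 \left(\left(-1\right) 7\right) = \left(-1836\right) \left(-7\right) = 12852$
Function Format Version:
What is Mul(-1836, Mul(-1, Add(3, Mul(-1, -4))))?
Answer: 12852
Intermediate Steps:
Mul(-1836, Mul(-1, Add(3, Mul(-1, -4)))) = Mul(-1836, Mul(-1, Add(3, 4))) = Mul(-1836, Mul(-1, 7)) = Mul(-1836, -7) = 12852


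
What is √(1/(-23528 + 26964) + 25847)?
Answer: √76288041687/1718 ≈ 160.77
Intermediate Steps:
√(1/(-23528 + 26964) + 25847) = √(1/3436 + 25847) = √(88810293/3436) = √76288041687/1718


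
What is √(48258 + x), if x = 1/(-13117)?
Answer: √8303063426645/13117 ≈ 219.68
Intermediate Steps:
x = -1/13117 ≈ -7.6237e-5
√(48258 + x) = √(48258 - 1/13117) = √(633000185/13117) = √8303063426645/13117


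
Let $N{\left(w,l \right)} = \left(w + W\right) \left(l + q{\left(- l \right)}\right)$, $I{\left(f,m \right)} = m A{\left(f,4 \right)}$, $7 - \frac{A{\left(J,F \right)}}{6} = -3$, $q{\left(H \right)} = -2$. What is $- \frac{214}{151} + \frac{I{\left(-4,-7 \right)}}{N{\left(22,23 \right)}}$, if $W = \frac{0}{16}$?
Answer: $- \frac{3864}{1661} \approx -2.3263$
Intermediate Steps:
$A{\left(J,F \right)} = 60$ ($A{\left(J,F \right)} = 42 - -18 = 42 + 18 = 60$)
$W = 0$ ($W = 0 \cdot \frac{1}{16} = 0$)
$I{\left(f,m \right)} = 60 m$ ($I{\left(f,m \right)} = m 60 = 60 m$)
$N{\left(w,l \right)} = w \left(-2 + l\right)$ ($N{\left(w,l \right)} = \left(w + 0\right) \left(l - 2\right) = w \left(-2 + l\right)$)
$- \frac{214}{151} + \frac{I{\left(-4,-7 \right)}}{N{\left(22,23 \right)}} = - \frac{214}{151} + \frac{60 \left(-7\right)}{22 \left(-2 + 23\right)} = \left(-214\right) \frac{1}{151} - \frac{420}{22 \cdot 21} = - \frac{214}{151} - \frac{420}{462} = - \frac{214}{151} - \frac{10}{11} = - \frac{3864}{1661}$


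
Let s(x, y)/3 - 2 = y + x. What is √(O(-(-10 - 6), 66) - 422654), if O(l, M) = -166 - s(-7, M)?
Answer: I*√423003 ≈ 650.39*I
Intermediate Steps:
s(x, y) = 6 + 3*x + 3*y (s(x, y) = 6 + 3*(y + x) = 6 + 3*(x + y) = 6 + (3*x + 3*y) = 6 + 3*x + 3*y)
O(l, M) = -151 - 3*M (O(l, M) = -166 - (6 + 3*(-7) + 3*M) = -166 - (6 - 21 + 3*M) = -166 - (-15 + 3*M) = -166 + (15 - 3*M) = -151 - 3*M)
√(O(-(-10 - 6), 66) - 422654) = √((-151 - 3*66) - 422654) = √((-151 - 198) - 422654) = √(-349 - 422654) = √(-423003) = I*√423003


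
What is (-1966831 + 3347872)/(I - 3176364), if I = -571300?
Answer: -1381041/3747664 ≈ -0.36851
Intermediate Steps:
(-1966831 + 3347872)/(I - 3176364) = (-1966831 + 3347872)/(-571300 - 3176364) = 1381041/(-3747664) = 1381041*(-1/3747664) = -1381041/3747664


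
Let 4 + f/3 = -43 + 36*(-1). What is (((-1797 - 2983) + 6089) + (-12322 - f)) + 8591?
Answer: -2173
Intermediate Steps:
f = -249 (f = -12 + 3*(-43 + 36*(-1)) = -12 + 3*(-43 - 36) = -12 + 3*(-79) = -12 - 237 = -249)
(((-1797 - 2983) + 6089) + (-12322 - f)) + 8591 = (((-1797 - 2983) + 6089) + (-12322 - 1*(-249))) + 8591 = ((-4780 + 6089) + (-12322 + 249)) + 8591 = (1309 - 12073) + 8591 = -10764 + 8591 = -2173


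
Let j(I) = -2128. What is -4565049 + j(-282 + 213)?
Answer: -4567177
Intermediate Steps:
-4565049 + j(-282 + 213) = -4565049 - 2128 = -4567177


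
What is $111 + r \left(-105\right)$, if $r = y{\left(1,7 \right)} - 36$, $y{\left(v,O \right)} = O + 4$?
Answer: $2736$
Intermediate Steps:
$y{\left(v,O \right)} = 4 + O$
$r = -25$ ($r = \left(4 + 7\right) - 36 = 11 - 36 = -25$)
$111 + r \left(-105\right) = 111 - -2625 = 111 + 2625 = 2736$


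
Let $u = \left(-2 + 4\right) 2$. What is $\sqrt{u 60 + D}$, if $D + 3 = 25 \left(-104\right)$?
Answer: $i \sqrt{2363} \approx 48.611 i$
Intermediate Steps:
$u = 4$ ($u = 2 \cdot 2 = 4$)
$D = -2603$ ($D = -3 + 25 \left(-104\right) = -3 - 2600 = -2603$)
$\sqrt{u 60 + D} = \sqrt{4 \cdot 60 - 2603} = \sqrt{240 - 2603} = \sqrt{-2363} = i \sqrt{2363}$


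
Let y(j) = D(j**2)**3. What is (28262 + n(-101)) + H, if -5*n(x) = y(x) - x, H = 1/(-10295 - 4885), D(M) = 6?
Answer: 428054747/15180 ≈ 28199.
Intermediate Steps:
y(j) = 216 (y(j) = 6**3 = 216)
H = -1/15180 (H = 1/(-15180) = -1/15180 ≈ -6.5876e-5)
n(x) = -216/5 + x/5 (n(x) = -(216 - x)/5 = -216/5 + x/5)
(28262 + n(-101)) + H = (28262 + (-216/5 + (1/5)*(-101))) - 1/15180 = (28262 + (-216/5 - 101/5)) - 1/15180 = (28262 - 317/5) - 1/15180 = 140993/5 - 1/15180 = 428054747/15180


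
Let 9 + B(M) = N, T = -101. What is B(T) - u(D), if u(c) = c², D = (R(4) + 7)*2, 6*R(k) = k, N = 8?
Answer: -2125/9 ≈ -236.11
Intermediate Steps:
B(M) = -1 (B(M) = -9 + 8 = -1)
R(k) = k/6
D = 46/3 (D = ((⅙)*4 + 7)*2 = (⅔ + 7)*2 = (23/3)*2 = 46/3 ≈ 15.333)
B(T) - u(D) = -1 - (46/3)² = -1 - 1*2116/9 = -1 - 2116/9 = -2125/9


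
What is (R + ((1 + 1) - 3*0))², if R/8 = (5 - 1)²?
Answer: 16900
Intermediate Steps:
R = 128 (R = 8*(5 - 1)² = 8*4² = 8*16 = 128)
(R + ((1 + 1) - 3*0))² = (128 + ((1 + 1) - 3*0))² = (128 + (2 + 0))² = (128 + 2)² = 130² = 16900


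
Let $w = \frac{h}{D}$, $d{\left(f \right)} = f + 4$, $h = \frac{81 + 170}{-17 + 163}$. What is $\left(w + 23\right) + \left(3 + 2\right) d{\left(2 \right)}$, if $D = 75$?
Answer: $\frac{580601}{10950} \approx 53.023$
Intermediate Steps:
$h = \frac{251}{146} \approx 1.7192$
$d{\left(f \right)} = 4 + f$
$w = \frac{251}{10950}$ ($w = \frac{251}{146 \cdot 75} = \frac{251}{146} \cdot \frac{1}{75} = \frac{251}{10950} \approx 0.022922$)
$\left(w + 23\right) + \left(3 + 2\right) d{\left(2 \right)} = \left(\frac{251}{10950} + 23\right) + \left(3 + 2\right) \left(4 + 2\right) = \frac{252101}{10950} + 5 \cdot 6 = \frac{252101}{10950} + 30 = \frac{580601}{10950}$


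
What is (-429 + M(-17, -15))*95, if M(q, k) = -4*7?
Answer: -43415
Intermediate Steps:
M(q, k) = -28
(-429 + M(-17, -15))*95 = (-429 - 28)*95 = -457*95 = -43415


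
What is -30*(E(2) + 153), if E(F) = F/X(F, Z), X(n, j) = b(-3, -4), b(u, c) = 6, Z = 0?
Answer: -4600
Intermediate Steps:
X(n, j) = 6
E(F) = F/6
-30*(E(2) + 153) = -30*((1/6)*2 + 153) = -30*(1/3 + 153) = -30*460/3 = -4600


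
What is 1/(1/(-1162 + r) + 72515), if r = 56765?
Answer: 55603/4032051546 ≈ 1.3790e-5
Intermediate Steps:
1/(1/(-1162 + r) + 72515) = 1/(1/(-1162 + 56765) + 72515) = 1/(1/55603 + 72515) = 1/(4032051546/55603) = 55603/4032051546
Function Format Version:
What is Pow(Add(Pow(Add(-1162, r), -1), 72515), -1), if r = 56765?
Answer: Rational(55603, 4032051546) ≈ 1.3790e-5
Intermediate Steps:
Pow(Add(Pow(Add(-1162, r), -1), 72515), -1) = Pow(Add(Pow(Add(-1162, 56765), -1), 72515), -1) = Pow(Add(Pow(55603, -1), 72515), -1) = Pow(Add(Rational(1, 55603), 72515), -1) = Pow(Rational(4032051546, 55603), -1) = Rational(55603, 4032051546)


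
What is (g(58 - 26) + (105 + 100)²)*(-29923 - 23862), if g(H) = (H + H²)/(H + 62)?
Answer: -106263185855/47 ≈ -2.2609e+9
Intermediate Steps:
g(H) = (H + H²)/(62 + H)
(g(58 - 26) + (105 + 100)²)*(-29923 - 23862) = ((58 - 26)*(1 + (58 - 26))/(62 + (58 - 26)) + (105 + 100)²)*(-29923 - 23862) = (32*(1 + 32)/(62 + 32) + 205²)*(-53785) = (32*33/94 + 42025)*(-53785) = (32*(1/94)*33 + 42025)*(-53785) = (528/47 + 42025)*(-53785) = (1975703/47)*(-53785) = -106263185855/47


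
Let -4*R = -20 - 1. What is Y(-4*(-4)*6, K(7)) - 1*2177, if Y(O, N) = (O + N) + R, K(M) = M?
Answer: -8275/4 ≈ -2068.8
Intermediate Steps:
R = 21/4 (R = -(-20 - 1)/4 = -¼*(-21) = 21/4 ≈ 5.2500)
Y(O, N) = 21/4 + N + O (Y(O, N) = (O + N) + 21/4 = (N + O) + 21/4 = 21/4 + N + O)
Y(-4*(-4)*6, K(7)) - 1*2177 = (21/4 + 7 - 4*(-4)*6) - 1*2177 = (21/4 + 7 + 16*6) - 2177 = (21/4 + 7 + 96) - 2177 = 433/4 - 2177 = -8275/4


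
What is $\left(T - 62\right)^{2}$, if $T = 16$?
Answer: $2116$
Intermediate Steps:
$\left(T - 62\right)^{2} = \left(16 - 62\right)^{2} = \left(-46\right)^{2} = 2116$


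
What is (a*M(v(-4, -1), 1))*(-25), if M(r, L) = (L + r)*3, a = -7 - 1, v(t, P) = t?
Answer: -1800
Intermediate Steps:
a = -8
M(r, L) = 3*L + 3*r
(a*M(v(-4, -1), 1))*(-25) = -8*(3*1 + 3*(-4))*(-25) = -8*(3 - 12)*(-25) = -8*(-9)*(-25) = 72*(-25) = -1800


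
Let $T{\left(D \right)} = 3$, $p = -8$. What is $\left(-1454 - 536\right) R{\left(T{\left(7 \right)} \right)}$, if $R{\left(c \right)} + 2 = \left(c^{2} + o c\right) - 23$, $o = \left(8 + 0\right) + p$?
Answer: $31840$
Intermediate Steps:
$o = 0$ ($o = \left(8 + 0\right) - 8 = 8 - 8 = 0$)
$R{\left(c \right)} = -25 + c^{2}$ ($R{\left(c \right)} = -2 + \left(\left(c^{2} + 0 c\right) - 23\right) = -2 + \left(\left(c^{2} + 0\right) - 23\right) = -2 + \left(c^{2} - 23\right) = -2 + \left(-23 + c^{2}\right) = -25 + c^{2}$)
$\left(-1454 - 536\right) R{\left(T{\left(7 \right)} \right)} = \left(-1454 - 536\right) \left(-25 + 3^{2}\right) = - 1990 \left(-25 + 9\right) = \left(-1990\right) \left(-16\right) = 31840$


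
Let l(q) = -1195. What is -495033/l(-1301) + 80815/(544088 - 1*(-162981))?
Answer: 350119062202/844947455 ≈ 414.37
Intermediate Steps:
-495033/l(-1301) + 80815/(544088 - 1*(-162981)) = -495033/(-1195) + 80815/(544088 - 1*(-162981)) = -495033*(-1/1195) + 80815/(544088 + 162981) = 495033/1195 + 80815/707069 = 350119062202/844947455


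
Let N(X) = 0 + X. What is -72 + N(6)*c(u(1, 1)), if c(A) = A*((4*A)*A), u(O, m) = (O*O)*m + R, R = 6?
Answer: 8160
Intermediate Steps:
N(X) = X
u(O, m) = 6 + m*O**2 (u(O, m) = (O*O)*m + 6 = O**2*m + 6 = m*O**2 + 6 = 6 + m*O**2)
c(A) = 4*A**3 (c(A) = A*(4*A**2) = 4*A**3)
-72 + N(6)*c(u(1, 1)) = -72 + 6*(4*(6 + 1*1**2)**3) = -72 + 6*(4*(6 + 1*1)**3) = -72 + 6*(4*(6 + 1)**3) = -72 + 6*(4*7**3) = -72 + 6*(4*343) = -72 + 6*1372 = -72 + 8232 = 8160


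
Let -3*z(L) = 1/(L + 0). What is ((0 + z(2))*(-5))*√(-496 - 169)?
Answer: 5*I*√665/6 ≈ 21.49*I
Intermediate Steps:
z(L) = -1/(3*L) (z(L) = -1/(3*(L + 0)) = -1/(3*L))
((0 + z(2))*(-5))*√(-496 - 169) = ((0 - ⅓/2)*(-5))*√(-496 - 169) = ((0 - ⅓*½)*(-5))*√(-665) = ((0 - ⅙)*(-5))*(I*√665) = (-⅙*(-5))*(I*√665) = 5*(I*√665)/6 = 5*I*√665/6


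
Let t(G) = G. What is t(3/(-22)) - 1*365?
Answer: -8033/22 ≈ -365.14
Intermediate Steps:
t(3/(-22)) - 1*365 = 3/(-22) - 1*365 = 3*(-1/22) - 365 = -3/22 - 365 = -8033/22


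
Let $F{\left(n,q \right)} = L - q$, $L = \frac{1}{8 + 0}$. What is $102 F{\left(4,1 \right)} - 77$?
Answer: $- \frac{665}{4} \approx -166.25$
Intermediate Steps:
$L = \frac{1}{8} \approx 0.125$
$F{\left(n,q \right)} = \frac{1}{8} - q$
$102 F{\left(4,1 \right)} - 77 = 102 \left(\frac{1}{8} - 1\right) - 77 = 102 \left(- \frac{7}{8}\right) - 77 = - \frac{357}{4} - 77 = - \frac{665}{4}$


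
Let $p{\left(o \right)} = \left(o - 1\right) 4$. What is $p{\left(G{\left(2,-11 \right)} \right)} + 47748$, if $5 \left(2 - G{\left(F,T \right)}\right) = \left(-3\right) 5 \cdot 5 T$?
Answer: $47092$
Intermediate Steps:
$G{\left(F,T \right)} = 2 + 15 T$ ($G{\left(F,T \right)} = 2 - \frac{\left(-3\right) 5 \cdot 5 T}{5} = 2 - \frac{\left(-15\right) 5 T}{5} = 2 - \frac{\left(-75\right) T}{5} = 2 + 15 T$)
$p{\left(o \right)} = -4 + 4 o$ ($p{\left(o \right)} = \left(-1 + o\right) 4 = -4 + 4 o$)
$p{\left(G{\left(2,-11 \right)} \right)} + 47748 = \left(-4 + 4 \left(2 + 15 \left(-11\right)\right)\right) + 47748 = \left(-4 + 4 \left(2 - 165\right)\right) + 47748 = \left(-4 + 4 \left(-163\right)\right) + 47748 = \left(-4 - 652\right) + 47748 = -656 + 47748 = 47092$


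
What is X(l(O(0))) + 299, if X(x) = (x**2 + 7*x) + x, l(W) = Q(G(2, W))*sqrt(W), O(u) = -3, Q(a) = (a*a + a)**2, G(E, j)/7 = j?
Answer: -93350879701 + 1411200*I*sqrt(3) ≈ -9.3351e+10 + 2.4443e+6*I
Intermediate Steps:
G(E, j) = 7*j
Q(a) = (a + a**2)**2 (Q(a) = (a**2 + a)**2 = (a + a**2)**2)
l(W) = 49*W**(5/2)*(1 + 7*W)**2 (l(W) = ((7*W)**2*(1 + 7*W)**2)*sqrt(W) = ((49*W**2)*(1 + 7*W)**2)*sqrt(W) = (49*W**2*(1 + 7*W)**2)*sqrt(W) = 49*W**(5/2)*(1 + 7*W)**2)
X(x) = x**2 + 8*x
X(l(O(0))) + 299 = (49*(-3)**(5/2)*(1 + 7*(-3))**2)*(8 + 49*(-3)**(5/2)*(1 + 7*(-3))**2) + 299 = (49*(9*I*sqrt(3))*(1 - 21)**2)*(8 + 49*(9*I*sqrt(3))*(1 - 21)**2) + 299 = (49*(9*I*sqrt(3))*(-20)**2)*(8 + 49*(9*I*sqrt(3))*(-20)**2) + 299 = (49*(9*I*sqrt(3))*400)*(8 + 49*(9*I*sqrt(3))*400) + 299 = (176400*I*sqrt(3))*(8 + 176400*I*sqrt(3)) + 299 = 176400*I*sqrt(3)*(8 + 176400*I*sqrt(3)) + 299 = 299 + 176400*I*sqrt(3)*(8 + 176400*I*sqrt(3))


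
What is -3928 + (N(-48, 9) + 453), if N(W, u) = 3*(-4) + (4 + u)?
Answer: -3474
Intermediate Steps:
N(W, u) = -8 + u (N(W, u) = -12 + (4 + u) = -8 + u)
-3928 + (N(-48, 9) + 453) = -3928 + ((-8 + 9) + 453) = -3928 + (1 + 453) = -3928 + 454 = -3474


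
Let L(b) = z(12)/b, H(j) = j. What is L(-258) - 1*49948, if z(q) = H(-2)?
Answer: -6443291/129 ≈ -49948.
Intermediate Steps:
z(q) = -2
L(b) = -2/b
L(-258) - 1*49948 = -2/(-258) - 1*49948 = -2*(-1/258) - 49948 = 1/129 - 49948 = -6443291/129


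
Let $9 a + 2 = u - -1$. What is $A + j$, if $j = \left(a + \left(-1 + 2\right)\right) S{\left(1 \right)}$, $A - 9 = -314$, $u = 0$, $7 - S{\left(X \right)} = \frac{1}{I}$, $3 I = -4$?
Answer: $- \frac{2683}{9} \approx -298.11$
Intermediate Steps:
$I = - \frac{4}{3}$ ($I = \frac{1}{3} \left(-4\right) = - \frac{4}{3} \approx -1.3333$)
$S{\left(X \right)} = \frac{31}{4}$ ($S{\left(X \right)} = 7 - \frac{1}{- \frac{4}{3}} = 7 - - \frac{3}{4} = 7 + \frac{3}{4} = \frac{31}{4}$)
$A = -305$ ($A = 9 - 314 = -305$)
$a = - \frac{1}{9}$ ($a = - \frac{2}{9} + \frac{0 - -1}{9} = - \frac{2}{9} + \frac{0 + 1}{9} = - \frac{2}{9} + \frac{1}{9} \cdot 1 = - \frac{2}{9} + \frac{1}{9} = - \frac{1}{9} \approx -0.11111$)
$j = \frac{62}{9}$ ($j = \left(- \frac{1}{9} + \left(-1 + 2\right)\right) \frac{31}{4} = \left(- \frac{1}{9} + 1\right) \frac{31}{4} = \frac{8}{9} \cdot \frac{31}{4} = \frac{62}{9} \approx 6.8889$)
$A + j = -305 + \frac{62}{9} = - \frac{2683}{9}$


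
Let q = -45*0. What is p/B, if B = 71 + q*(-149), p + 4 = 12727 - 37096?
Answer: -24373/71 ≈ -343.28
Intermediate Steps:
q = 0
p = -24373 (p = -4 + (12727 - 37096) = -4 - 24369 = -24373)
B = 71 (B = 71 + 0*(-149) = 71 + 0 = 71)
p/B = -24373/71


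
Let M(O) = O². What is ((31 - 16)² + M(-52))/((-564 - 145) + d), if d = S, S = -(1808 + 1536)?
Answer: -2929/4053 ≈ -0.72267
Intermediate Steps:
S = -3344 (S = -1*3344 = -3344)
d = -3344
((31 - 16)² + M(-52))/((-564 - 145) + d) = ((31 - 16)² + (-52)²)/((-564 - 145) - 3344) = (15² + 2704)/(-709 - 3344) = (225 + 2704)/(-4053) = 2929*(-1/4053) = -2929/4053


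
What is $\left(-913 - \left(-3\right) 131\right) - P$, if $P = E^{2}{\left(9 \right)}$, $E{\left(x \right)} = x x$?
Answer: $-7081$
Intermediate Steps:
$E{\left(x \right)} = x^{2}$
$P = 6561$ ($P = \left(9^{2}\right)^{2} = 81^{2} = 6561$)
$\left(-913 - \left(-3\right) 131\right) - P = \left(-913 - \left(-3\right) 131\right) - 6561 = \left(-913 - -393\right) - 6561 = \left(-913 + 393\right) - 6561 = -520 - 6561 = -7081$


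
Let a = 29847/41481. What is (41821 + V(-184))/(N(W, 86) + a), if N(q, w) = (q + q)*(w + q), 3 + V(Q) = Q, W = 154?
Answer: 575673318/1022101789 ≈ 0.56322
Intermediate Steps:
V(Q) = -3 + Q
N(q, w) = 2*q*(q + w) (N(q, w) = (2*q)*(q + w) = 2*q*(q + w))
a = 9949/13827 (a = 29847*(1/41481) = 9949/13827 ≈ 0.71953)
(41821 + V(-184))/(N(W, 86) + a) = (41821 + (-3 - 184))/(2*154*(154 + 86) + 9949/13827) = (41821 - 187)/(2*154*240 + 9949/13827) = 41634/(73920 + 9949/13827) = 41634/(1022101789/13827) = 41634*(13827/1022101789) = 575673318/1022101789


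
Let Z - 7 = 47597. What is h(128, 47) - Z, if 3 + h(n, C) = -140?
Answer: -47747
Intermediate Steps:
Z = 47604 (Z = 7 + 47597 = 47604)
h(n, C) = -143 (h(n, C) = -3 - 140 = -143)
h(128, 47) - Z = -143 - 1*47604 = -143 - 47604 = -47747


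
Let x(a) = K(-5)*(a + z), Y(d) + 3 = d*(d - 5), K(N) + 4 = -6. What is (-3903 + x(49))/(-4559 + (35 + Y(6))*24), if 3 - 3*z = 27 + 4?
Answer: 12899/10941 ≈ 1.1790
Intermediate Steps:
z = -28/3 (z = 1 - (27 + 4)/3 = 1 - ⅓*31 = 1 - 31/3 = -28/3 ≈ -9.3333)
K(N) = -10 (K(N) = -4 - 6 = -10)
Y(d) = -3 + d*(-5 + d) (Y(d) = -3 + d*(d - 5) = -3 + d*(-5 + d))
x(a) = 280/3 - 10*a (x(a) = -10*(a - 28/3) = -10*(-28/3 + a) = 280/3 - 10*a)
(-3903 + x(49))/(-4559 + (35 + Y(6))*24) = (-3903 + (280/3 - 10*49))/(-4559 + (35 + (-3 + 6² - 5*6))*24) = (-3903 + (280/3 - 490))/(-4559 + (35 + (-3 + 36 - 30))*24) = (-3903 - 1190/3)/(-4559 + (35 + 3)*24) = -12899/(3*(-4559 + 38*24)) = -12899/(3*(-4559 + 912)) = -12899/3/(-3647) = -12899/3*(-1/3647) = 12899/10941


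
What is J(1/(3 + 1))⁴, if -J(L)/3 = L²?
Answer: 81/65536 ≈ 0.0012360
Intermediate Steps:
J(L) = -3*L²
J(1/(3 + 1))⁴ = (-3/(3 + 1)²)⁴ = (-3*(1/4)²)⁴ = (-3*(¼)²)⁴ = (-3*1/16)⁴ = (-3/16)⁴ = 81/65536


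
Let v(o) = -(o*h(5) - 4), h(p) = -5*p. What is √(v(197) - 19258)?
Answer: I*√14329 ≈ 119.7*I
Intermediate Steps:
v(o) = 4 + 25*o (v(o) = -(o*(-5*5) - 4) = -(o*(-25) - 4) = -(-25*o - 4) = -(-4 - 25*o) = 4 + 25*o)
√(v(197) - 19258) = √((4 + 25*197) - 19258) = √((4 + 4925) - 19258) = √(4929 - 19258) = √(-14329) = I*√14329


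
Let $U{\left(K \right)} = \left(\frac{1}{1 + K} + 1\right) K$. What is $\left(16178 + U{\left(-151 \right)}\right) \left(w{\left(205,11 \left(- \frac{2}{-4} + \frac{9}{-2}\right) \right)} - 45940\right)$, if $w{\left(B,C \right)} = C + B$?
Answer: $- \frac{110061917579}{150} \approx -7.3375 \cdot 10^{8}$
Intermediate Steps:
$U{\left(K \right)} = K \left(1 + \frac{1}{1 + K}\right)$ ($U{\left(K \right)} = \left(1 + \frac{1}{1 + K}\right) K = K \left(1 + \frac{1}{1 + K}\right)$)
$w{\left(B,C \right)} = B + C$
$\left(16178 + U{\left(-151 \right)}\right) \left(w{\left(205,11 \left(- \frac{2}{-4} + \frac{9}{-2}\right) \right)} - 45940\right) = \left(16178 - \frac{151 \left(2 - 151\right)}{1 - 151}\right) \left(\left(205 + 11 \left(- \frac{2}{-4} + \frac{9}{-2}\right)\right) - 45940\right) = \left(16178 - 151 \frac{1}{-150} \left(-149\right)\right) \left(\left(205 + 11 \left(\left(-2\right) \left(- \frac{1}{4}\right) + 9 \left(- \frac{1}{2}\right)\right)\right) - 45940\right) = \left(16178 - \left(- \frac{151}{150}\right) \left(-149\right)\right) \left(\left(205 + 11 \left(\frac{1}{2} - \frac{9}{2}\right)\right) - 45940\right) = \left(16178 - \frac{22499}{150}\right) \left(\left(205 + 11 \left(-4\right)\right) - 45940\right) = \frac{2404201 \left(\left(205 - 44\right) - 45940\right)}{150} = \frac{2404201 \left(161 - 45940\right)}{150} = \frac{2404201}{150} \left(-45779\right) = - \frac{110061917579}{150}$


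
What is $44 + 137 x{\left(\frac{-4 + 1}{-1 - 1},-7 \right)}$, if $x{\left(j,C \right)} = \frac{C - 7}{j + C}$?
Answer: $\frac{4320}{11} \approx 392.73$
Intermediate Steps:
$x{\left(j,C \right)} = \frac{-7 + C}{C + j}$
$44 + 137 x{\left(\frac{-4 + 1}{-1 - 1},-7 \right)} = 44 + 137 \frac{-7 - 7}{-7 + \frac{-4 + 1}{-1 - 1}} = 44 + 137 \frac{1}{-7 - \frac{3}{-2}} \left(-14\right) = 44 + 137 \frac{1}{-7 - - \frac{3}{2}} \left(-14\right) = 44 + 137 \frac{1}{-7 + \frac{3}{2}} \left(-14\right) = 44 + 137 \frac{1}{- \frac{11}{2}} \left(-14\right) = 44 + 137 \left(\left(- \frac{2}{11}\right) \left(-14\right)\right) = 44 + 137 \cdot \frac{28}{11} = 44 + \frac{3836}{11} = \frac{4320}{11}$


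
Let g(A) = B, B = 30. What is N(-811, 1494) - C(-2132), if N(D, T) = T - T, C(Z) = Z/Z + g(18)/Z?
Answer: -1051/1066 ≈ -0.98593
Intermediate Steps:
g(A) = 30
C(Z) = 1 + 30/Z (C(Z) = Z/Z + 30/Z = 1 + 30/Z)
N(D, T) = 0
N(-811, 1494) - C(-2132) = 0 - (30 - 2132)/(-2132) = 0 - (-1)*(-2102)/2132 = 0 - 1*1051/1066 = 0 - 1051/1066 = -1051/1066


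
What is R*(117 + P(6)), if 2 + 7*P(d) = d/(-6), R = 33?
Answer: 26928/7 ≈ 3846.9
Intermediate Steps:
P(d) = -2/7 - d/42 (P(d) = -2/7 + (d/(-6))/7 = -2/7 + (d*(-⅙))/7 = -2/7 + (-d/6)/7 = -2/7 - d/42)
R*(117 + P(6)) = 33*(117 + (-2/7 - 1/42*6)) = 33*(117 + (-2/7 - ⅐)) = 33*(117 - 3/7) = 33*(816/7) = 26928/7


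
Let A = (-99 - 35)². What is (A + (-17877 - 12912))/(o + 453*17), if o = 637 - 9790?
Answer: 12833/1452 ≈ 8.8382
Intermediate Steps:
o = -9153
A = 17956 (A = (-134)² = 17956)
(A + (-17877 - 12912))/(o + 453*17) = (17956 + (-17877 - 12912))/(-9153 + 453*17) = (17956 - 30789)/(-9153 + 7701) = -12833/(-1452) = -12833*(-1/1452) = 12833/1452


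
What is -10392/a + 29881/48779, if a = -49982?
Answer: 1000211755/1219035989 ≈ 0.82049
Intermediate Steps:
-10392/a + 29881/48779 = -10392/(-49982) + 29881/48779 = -10392*(-1/49982) + 29881*(1/48779) = 5196/24991 + 29881/48779 = 1000211755/1219035989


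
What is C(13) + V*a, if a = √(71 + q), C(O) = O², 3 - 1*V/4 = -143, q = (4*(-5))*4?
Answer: 169 + 1752*I ≈ 169.0 + 1752.0*I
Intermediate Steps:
q = -80 (q = -20*4 = -80)
V = 584 (V = 12 - 4*(-143) = 12 + 572 = 584)
a = 3*I (a = √(71 - 80) = √(-9) = 3*I ≈ 3.0*I)
C(13) + V*a = 13² + 584*(3*I) = 169 + 1752*I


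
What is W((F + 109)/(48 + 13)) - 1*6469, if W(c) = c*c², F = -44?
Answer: -1468065464/226981 ≈ -6467.8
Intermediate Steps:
W(c) = c³
W((F + 109)/(48 + 13)) - 1*6469 = ((-44 + 109)/(48 + 13))³ - 1*6469 = (65/61)³ - 6469 = 274625/226981 - 6469 = -1468065464/226981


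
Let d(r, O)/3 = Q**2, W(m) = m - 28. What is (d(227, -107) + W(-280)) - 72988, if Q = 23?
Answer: -71709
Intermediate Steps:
W(m) = -28 + m
d(r, O) = 1587 (d(r, O) = 3*23**2 = 3*529 = 1587)
(d(227, -107) + W(-280)) - 72988 = (1587 + (-28 - 280)) - 72988 = (1587 - 308) - 72988 = 1279 - 72988 = -71709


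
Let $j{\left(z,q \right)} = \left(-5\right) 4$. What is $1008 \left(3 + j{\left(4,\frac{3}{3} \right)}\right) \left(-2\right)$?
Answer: $34272$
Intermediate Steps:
$j{\left(z,q \right)} = -20$
$1008 \left(3 + j{\left(4,\frac{3}{3} \right)}\right) \left(-2\right) = 1008 \left(3 - 20\right) \left(-2\right) = 1008 \left(\left(-17\right) \left(-2\right)\right) = 1008 \cdot 34 = 34272$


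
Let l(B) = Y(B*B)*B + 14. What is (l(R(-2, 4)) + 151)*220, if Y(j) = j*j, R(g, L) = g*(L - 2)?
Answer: -188980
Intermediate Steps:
R(g, L) = g*(-2 + L)
Y(j) = j**2
l(B) = 14 + B**5 (l(B) = (B*B)**2*B + 14 = (B**2)**2*B + 14 = B**4*B + 14 = B**5 + 14 = 14 + B**5)
(l(R(-2, 4)) + 151)*220 = ((14 + (-2*(-2 + 4))**5) + 151)*220 = ((14 + (-2*2)**5) + 151)*220 = ((14 + (-4)**5) + 151)*220 = ((14 - 1024) + 151)*220 = (-1010 + 151)*220 = -859*220 = -188980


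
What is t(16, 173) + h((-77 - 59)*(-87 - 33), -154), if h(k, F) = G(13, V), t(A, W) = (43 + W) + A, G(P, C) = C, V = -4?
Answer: 228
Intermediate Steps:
t(A, W) = 43 + A + W
h(k, F) = -4
t(16, 173) + h((-77 - 59)*(-87 - 33), -154) = (43 + 16 + 173) - 4 = 232 - 4 = 228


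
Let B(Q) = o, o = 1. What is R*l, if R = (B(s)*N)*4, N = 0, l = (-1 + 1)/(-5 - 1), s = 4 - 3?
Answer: 0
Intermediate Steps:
s = 1
l = 0 (l = 0/(-6) = 0*(-⅙) = 0)
B(Q) = 1
R = 0 (R = (1*0)*4 = 0*4 = 0)
R*l = 0*0 = 0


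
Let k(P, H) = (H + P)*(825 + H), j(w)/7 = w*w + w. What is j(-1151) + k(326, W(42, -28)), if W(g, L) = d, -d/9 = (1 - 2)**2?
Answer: 9524222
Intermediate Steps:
d = -9 (d = -9*(1 - 2)**2 = -9*(-1)**2 = -9*1 = -9)
W(g, L) = -9
j(w) = 7*w + 7*w**2 (j(w) = 7*(w*w + w) = 7*(w**2 + w) = 7*(w + w**2) = 7*w + 7*w**2)
k(P, H) = (825 + H)*(H + P)
j(-1151) + k(326, W(42, -28)) = 7*(-1151)*(1 - 1151) + ((-9)**2 + 825*(-9) + 825*326 - 9*326) = 7*(-1151)*(-1150) + (81 - 7425 + 268950 - 2934) = 9265550 + 258672 = 9524222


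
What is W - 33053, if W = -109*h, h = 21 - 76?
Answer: -27058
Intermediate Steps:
h = -55
W = 5995 (W = -109*(-55) = 5995)
W - 33053 = 5995 - 33053 = -27058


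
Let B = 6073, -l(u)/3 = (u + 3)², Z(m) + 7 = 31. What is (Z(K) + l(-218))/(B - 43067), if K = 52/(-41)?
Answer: 138651/36994 ≈ 3.7479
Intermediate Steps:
K = -52/41 (K = 52*(-1/41) = -52/41 ≈ -1.2683)
Z(m) = 24 (Z(m) = -7 + 31 = 24)
l(u) = -3*(3 + u)² (l(u) = -3*(u + 3)² = -3*(3 + u)²)
(Z(K) + l(-218))/(B - 43067) = (24 - 3*(3 - 218)²)/(6073 - 43067) = (24 - 3*(-215)²)/(-36994) = (24 - 3*46225)*(-1/36994) = (24 - 138675)*(-1/36994) = -138651*(-1/36994) = 138651/36994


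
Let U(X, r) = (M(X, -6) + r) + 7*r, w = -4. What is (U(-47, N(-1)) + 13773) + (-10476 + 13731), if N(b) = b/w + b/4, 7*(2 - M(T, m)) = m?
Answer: 119216/7 ≈ 17031.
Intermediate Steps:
M(T, m) = 2 - m/7
N(b) = 0 (N(b) = b/(-4) + b/4 = b*(-¼) + b*(¼) = -b/4 + b/4 = 0)
U(X, r) = 20/7 + 8*r (U(X, r) = ((2 - ⅐*(-6)) + r) + 7*r = ((2 + 6/7) + r) + 7*r = (20/7 + r) + 7*r = 20/7 + 8*r)
(U(-47, N(-1)) + 13773) + (-10476 + 13731) = ((20/7 + 8*0) + 13773) + (-10476 + 13731) = ((20/7 + 0) + 13773) + 3255 = (20/7 + 13773) + 3255 = 96431/7 + 3255 = 119216/7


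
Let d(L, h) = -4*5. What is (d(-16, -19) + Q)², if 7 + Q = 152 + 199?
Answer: 104976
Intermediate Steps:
Q = 344 (Q = -7 + (152 + 199) = -7 + 351 = 344)
d(L, h) = -20
(d(-16, -19) + Q)² = (-20 + 344)² = 324² = 104976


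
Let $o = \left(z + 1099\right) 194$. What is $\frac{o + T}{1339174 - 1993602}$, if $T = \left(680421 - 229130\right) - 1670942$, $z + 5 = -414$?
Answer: $\frac{1087731}{654428} \approx 1.6621$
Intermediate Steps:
$z = -419$ ($z = -5 - 414 = -419$)
$T = -1219651$ ($T = 451291 - 1670942 = -1219651$)
$o = 131920$ ($o = \left(-419 + 1099\right) 194 = 680 \cdot 194 = 131920$)
$\frac{o + T}{1339174 - 1993602} = \frac{131920 - 1219651}{1339174 - 1993602} = - \frac{1087731}{-654428} = \left(-1087731\right) \left(- \frac{1}{654428}\right) = \frac{1087731}{654428}$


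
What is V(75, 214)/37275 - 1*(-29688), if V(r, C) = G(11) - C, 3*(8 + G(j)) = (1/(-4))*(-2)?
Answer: 6639719869/223650 ≈ 29688.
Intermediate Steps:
G(j) = -47/6 (G(j) = -8 + ((1/(-4))*(-2))/3 = -8 + ((1*(-¼))*(-2))/3 = -8 + (-¼*(-2))/3 = -8 + (⅓)*(½) = -8 + ⅙ = -47/6)
V(r, C) = -47/6 - C
V(75, 214)/37275 - 1*(-29688) = (-47/6 - 1*214)/37275 - 1*(-29688) = (-47/6 - 214)*(1/37275) + 29688 = -1331/6*1/37275 + 29688 = -1331/223650 + 29688 = 6639719869/223650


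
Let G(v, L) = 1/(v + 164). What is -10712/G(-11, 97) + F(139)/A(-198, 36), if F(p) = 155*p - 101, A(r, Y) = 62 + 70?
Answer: -18026509/11 ≈ -1.6388e+6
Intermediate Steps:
A(r, Y) = 132
G(v, L) = 1/(164 + v)
F(p) = -101 + 155*p
-10712/G(-11, 97) + F(139)/A(-198, 36) = -10712/(1/(164 - 11)) + (-101 + 155*139)/132 = -10712/(1/153) + (-101 + 21545)*(1/132) = -10712/1/153 + 21444*(1/132) = -10712*153 + 1787/11 = -1638936 + 1787/11 = -18026509/11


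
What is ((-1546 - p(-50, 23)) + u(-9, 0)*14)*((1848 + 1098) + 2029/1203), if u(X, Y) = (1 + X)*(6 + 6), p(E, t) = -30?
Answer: -10141751620/1203 ≈ -8.4304e+6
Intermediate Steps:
u(X, Y) = 12 + 12*X (u(X, Y) = (1 + X)*12 = 12 + 12*X)
((-1546 - p(-50, 23)) + u(-9, 0)*14)*((1848 + 1098) + 2029/1203) = ((-1546 - 1*(-30)) + (12 + 12*(-9))*14)*((1848 + 1098) + 2029/1203) = ((-1546 + 30) + (12 - 108)*14)*(2946 + 2029*(1/1203)) = (-1516 - 96*14)*(2946 + 2029/1203) = (-1516 - 1344)*(3546067/1203) = -2860*3546067/1203 = -10141751620/1203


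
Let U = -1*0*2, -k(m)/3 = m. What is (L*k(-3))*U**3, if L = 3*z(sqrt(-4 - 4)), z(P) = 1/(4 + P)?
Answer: 0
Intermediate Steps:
k(m) = -3*m
U = 0 (U = 0*2 = 0)
L = 3/(4 + 2*I*sqrt(2)) (L = 3/(4 + sqrt(-4 - 4)) = 3/(4 + sqrt(-8)) = 3/(4 + 2*I*sqrt(2)) ≈ 0.5 - 0.35355*I)
(L*k(-3))*U**3 = ((1/2 - I*sqrt(2)/4)*(-3*(-3)))*0**3 = ((1/2 - I*sqrt(2)/4)*9)*0 = (9/2 - 9*I*sqrt(2)/4)*0 = 0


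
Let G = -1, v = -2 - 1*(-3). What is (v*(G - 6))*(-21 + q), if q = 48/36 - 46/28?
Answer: 895/6 ≈ 149.17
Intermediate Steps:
v = 1 (v = -2 + 3 = 1)
q = -13/42 (q = 48*(1/36) - 46*1/28 = 4/3 - 23/14 = -13/42 ≈ -0.30952)
(v*(G - 6))*(-21 + q) = (1*(-1 - 6))*(-21 - 13/42) = (1*(-7))*(-895/42) = -7*(-895/42) = 895/6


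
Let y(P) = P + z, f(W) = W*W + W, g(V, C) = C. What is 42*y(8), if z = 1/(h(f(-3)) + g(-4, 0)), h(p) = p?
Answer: 343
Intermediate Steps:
f(W) = W + W**2 (f(W) = W**2 + W = W + W**2)
z = 1/6 (z = 1/(-3*(1 - 3) + 0) = 1/(-3*(-2) + 0) = 1/(6 + 0) = 1/6 ≈ 0.16667)
y(P) = 1/6 + P (y(P) = P + 1/6 = 1/6 + P)
42*y(8) = 42*(1/6 + 8) = 42*(49/6) = 343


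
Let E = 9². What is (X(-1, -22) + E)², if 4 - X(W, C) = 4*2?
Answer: 5929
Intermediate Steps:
X(W, C) = -4 (X(W, C) = 4 - 4*2 = 4 - 1*8 = 4 - 8 = -4)
E = 81
(X(-1, -22) + E)² = (-4 + 81)² = 77² = 5929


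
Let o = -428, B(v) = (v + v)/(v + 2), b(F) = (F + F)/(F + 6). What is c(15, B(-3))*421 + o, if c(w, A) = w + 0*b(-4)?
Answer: 5887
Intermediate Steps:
b(F) = 2*F/(6 + F) (b(F) = (2*F)/(6 + F) = 2*F/(6 + F))
B(v) = 2*v/(2 + v) (B(v) = (2*v)/(2 + v) = 2*v/(2 + v))
c(w, A) = w (c(w, A) = w + 0*(2*(-4)/(6 - 4)) = w + 0*(2*(-4)/2) = w + 0*(2*(-4)*(1/2)) = w + 0*(-4) = w + 0 = w)
c(15, B(-3))*421 + o = 15*421 - 428 = 6315 - 428 = 5887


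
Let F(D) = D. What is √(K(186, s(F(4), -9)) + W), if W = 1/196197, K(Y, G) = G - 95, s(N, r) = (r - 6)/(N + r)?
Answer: I*√3541379982231/196197 ≈ 9.5917*I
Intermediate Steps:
s(N, r) = (-6 + r)/(N + r)
K(Y, G) = -95 + G
W = 1/196197 ≈ 5.0969e-6
√(K(186, s(F(4), -9)) + W) = √((-95 + (-6 - 9)/(4 - 9)) + 1/196197) = √((-95 - 15/(-5)) + 1/196197) = √((-95 - ⅕*(-15)) + 1/196197) = √((-95 + 3) + 1/196197) = √(-92 + 1/196197) = √(-18050123/196197) = I*√3541379982231/196197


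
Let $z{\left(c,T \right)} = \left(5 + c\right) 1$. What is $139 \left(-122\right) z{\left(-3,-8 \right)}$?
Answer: $-33916$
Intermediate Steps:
$z{\left(c,T \right)} = 5 + c$
$139 \left(-122\right) z{\left(-3,-8 \right)} = 139 \left(-122\right) \left(5 - 3\right) = \left(-16958\right) 2 = -33916$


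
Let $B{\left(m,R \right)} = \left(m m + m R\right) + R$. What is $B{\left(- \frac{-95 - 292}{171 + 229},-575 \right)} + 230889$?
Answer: $\frac{36761379769}{160000} \approx 2.2976 \cdot 10^{5}$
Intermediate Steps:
$B{\left(m,R \right)} = R + m^{2} + R m$ ($B{\left(m,R \right)} = \left(m^{2} + R m\right) + R = R + m^{2} + R m$)
$B{\left(- \frac{-95 - 292}{171 + 229},-575 \right)} + 230889 = \left(-575 + \left(- \frac{-95 - 292}{171 + 229}\right)^{2} - 575 \left(- \frac{-95 - 292}{171 + 229}\right)\right) + 230889 = \left(-575 + \left(- \frac{-387}{400}\right)^{2} - 575 \left(- \frac{-387}{400}\right)\right) + 230889 = \left(-575 + \left(\left(-1\right) \left(- \frac{387}{400}\right)\right)^{2} - 575 \left(\left(-1\right) \left(- \frac{387}{400}\right)\right)\right) + 230889 = \left(-575 + \left(\frac{387}{400}\right)^{2} - \frac{8901}{16}\right) + 230889 = \left(-575 + \frac{149769}{160000} - \frac{8901}{16}\right) + 230889 = - \frac{180860231}{160000} + 230889 = \frac{36761379769}{160000}$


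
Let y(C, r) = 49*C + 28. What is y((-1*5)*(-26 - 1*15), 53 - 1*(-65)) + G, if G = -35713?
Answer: -25640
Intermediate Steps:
y(C, r) = 28 + 49*C
y((-1*5)*(-26 - 1*15), 53 - 1*(-65)) + G = (28 + 49*((-1*5)*(-26 - 1*15))) - 35713 = (28 + 49*(-5*(-26 - 15))) - 35713 = (28 + 49*(-5*(-41))) - 35713 = (28 + 49*205) - 35713 = (28 + 10045) - 35713 = 10073 - 35713 = -25640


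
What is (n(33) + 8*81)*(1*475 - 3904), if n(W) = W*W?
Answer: -5956173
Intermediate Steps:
n(W) = W**2
(n(33) + 8*81)*(1*475 - 3904) = (33**2 + 8*81)*(1*475 - 3904) = (1089 + 648)*(475 - 3904) = 1737*(-3429) = -5956173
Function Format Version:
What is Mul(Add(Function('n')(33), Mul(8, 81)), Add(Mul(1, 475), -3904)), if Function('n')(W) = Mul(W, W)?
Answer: -5956173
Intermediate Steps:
Function('n')(W) = Pow(W, 2)
Mul(Add(Function('n')(33), Mul(8, 81)), Add(Mul(1, 475), -3904)) = Mul(Add(Pow(33, 2), Mul(8, 81)), Add(Mul(1, 475), -3904)) = Mul(Add(1089, 648), Add(475, -3904)) = Mul(1737, -3429) = -5956173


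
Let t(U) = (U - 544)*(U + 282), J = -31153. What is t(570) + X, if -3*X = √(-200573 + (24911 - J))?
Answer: 22152 - I*√144509/3 ≈ 22152.0 - 126.71*I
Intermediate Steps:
t(U) = (-544 + U)*(282 + U)
X = -I*√144509/3 (X = -√(-200573 + (24911 - 1*(-31153)))/3 = -√(-200573 + (24911 + 31153))/3 = -√(-200573 + 56064)/3 = -I*√144509/3 ≈ -126.71*I)
t(570) + X = (-153408 + 570² - 262*570) - I*√144509/3 = (-153408 + 324900 - 149340) - I*√144509/3 = 22152 - I*√144509/3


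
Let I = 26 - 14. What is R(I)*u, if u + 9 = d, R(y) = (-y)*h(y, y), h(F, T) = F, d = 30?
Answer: -3024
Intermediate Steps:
I = 12
R(y) = -y**2 (R(y) = (-y)*y = -y**2)
u = 21 (u = -9 + 30 = 21)
R(I)*u = -1*12**2*21 = -1*144*21 = -144*21 = -3024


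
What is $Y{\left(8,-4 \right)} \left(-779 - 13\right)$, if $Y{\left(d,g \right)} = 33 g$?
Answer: $104544$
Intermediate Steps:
$Y{\left(8,-4 \right)} \left(-779 - 13\right) = 33 \left(-4\right) \left(-779 - 13\right) = \left(-132\right) \left(-792\right) = 104544$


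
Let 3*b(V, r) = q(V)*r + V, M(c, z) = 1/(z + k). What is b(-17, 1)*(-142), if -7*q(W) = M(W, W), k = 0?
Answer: 95708/119 ≈ 804.27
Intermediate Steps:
M(c, z) = 1/z (M(c, z) = 1/(z + 0) = 1/z)
q(W) = -1/(7*W)
b(V, r) = V/3 - r/(21*V) (b(V, r) = ((-1/(7*V))*r + V)/3 = (-r/(7*V) + V)/3 = (V - r/(7*V))/3 = V/3 - r/(21*V))
b(-17, 1)*(-142) = ((1/3)*(-17) - 1/21*1/(-17))*(-142) = (-17/3 - 1/21*1*(-1/17))*(-142) = (-17/3 + 1/357)*(-142) = -674/119*(-142) = 95708/119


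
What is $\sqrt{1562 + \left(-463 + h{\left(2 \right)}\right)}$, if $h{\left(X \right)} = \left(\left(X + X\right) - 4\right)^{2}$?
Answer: $\sqrt{1099} \approx 33.151$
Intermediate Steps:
$h{\left(X \right)} = \left(-4 + 2 X\right)^{2}$ ($h{\left(X \right)} = \left(2 X - 4\right)^{2} = \left(-4 + 2 X\right)^{2}$)
$\sqrt{1562 + \left(-463 + h{\left(2 \right)}\right)} = \sqrt{1562 - \left(463 - 4 \left(-2 + 2\right)^{2}\right)} = \sqrt{1562 - \left(463 - 4 \cdot 0^{2}\right)} = \sqrt{1562 + \left(-463 + 4 \cdot 0\right)} = \sqrt{1562 + \left(-463 + 0\right)} = \sqrt{1562 - 463} = \sqrt{1099}$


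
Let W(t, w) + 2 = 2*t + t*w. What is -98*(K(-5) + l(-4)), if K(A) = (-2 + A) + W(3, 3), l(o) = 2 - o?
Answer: -1176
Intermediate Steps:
W(t, w) = -2 + 2*t + t*w (W(t, w) = -2 + (2*t + t*w) = -2 + 2*t + t*w)
K(A) = 11 + A (K(A) = (-2 + A) + (-2 + 2*3 + 3*3) = (-2 + A) + (-2 + 6 + 9) = (-2 + A) + 13 = 11 + A)
-98*(K(-5) + l(-4)) = -98*((11 - 5) + (2 - 1*(-4))) = -98*(6 + (2 + 4)) = -98*(6 + 6) = -98*12 = -1176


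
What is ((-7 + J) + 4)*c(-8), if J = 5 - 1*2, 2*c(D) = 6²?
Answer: 0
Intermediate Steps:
c(D) = 18 (c(D) = (½)*6² = (½)*36 = 18)
J = 3 (J = 5 - 2 = 3)
((-7 + J) + 4)*c(-8) = ((-7 + 3) + 4)*18 = (-4 + 4)*18 = 0*18 = 0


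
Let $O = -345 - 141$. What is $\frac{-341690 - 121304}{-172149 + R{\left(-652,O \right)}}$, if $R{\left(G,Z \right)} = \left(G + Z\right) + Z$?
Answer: $\frac{462994}{173773} \approx 2.6644$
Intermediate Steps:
$O = -486$
$R{\left(G,Z \right)} = G + 2 Z$
$\frac{-341690 - 121304}{-172149 + R{\left(-652,O \right)}} = \frac{-341690 - 121304}{-172149 + \left(-652 + 2 \left(-486\right)\right)} = - \frac{462994}{-172149 - 1624} = - \frac{462994}{-173773} = \left(-462994\right) \left(- \frac{1}{173773}\right) = \frac{462994}{173773}$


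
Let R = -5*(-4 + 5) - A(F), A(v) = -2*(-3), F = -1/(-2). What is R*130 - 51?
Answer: -1481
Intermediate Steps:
F = 1/2 (F = -1*(-1/2) = 1/2 ≈ 0.50000)
A(v) = 6
R = -11 (R = -5*(-4 + 5) - 1*6 = -5*1 - 6 = -5 - 6 = -11)
R*130 - 51 = -11*130 - 51 = -1430 - 51 = -1481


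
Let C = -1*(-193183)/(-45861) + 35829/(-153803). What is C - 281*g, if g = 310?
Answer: -614466913131848/7053559383 ≈ -87115.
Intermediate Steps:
C = -31355278718/7053559383 (C = 193183*(-1/45861) + 35829*(-1/153803) = -193183/45861 - 35829/153803 = -31355278718/7053559383 ≈ -4.4453)
C - 281*g = -31355278718/7053559383 - 281*310 = -31355278718/7053559383 - 87110 = -614466913131848/7053559383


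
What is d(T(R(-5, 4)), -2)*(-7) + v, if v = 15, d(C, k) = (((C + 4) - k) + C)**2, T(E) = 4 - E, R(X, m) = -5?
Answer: -4017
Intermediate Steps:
d(C, k) = (4 - k + 2*C)**2 (d(C, k) = (((4 + C) - k) + C)**2 = ((4 + C - k) + C)**2 = (4 - k + 2*C)**2)
d(T(R(-5, 4)), -2)*(-7) + v = (4 - 1*(-2) + 2*(4 - 1*(-5)))**2*(-7) + 15 = (4 + 2 + 2*(4 + 5))**2*(-7) + 15 = (4 + 2 + 2*9)**2*(-7) + 15 = (4 + 2 + 18)**2*(-7) + 15 = 24**2*(-7) + 15 = 576*(-7) + 15 = -4032 + 15 = -4017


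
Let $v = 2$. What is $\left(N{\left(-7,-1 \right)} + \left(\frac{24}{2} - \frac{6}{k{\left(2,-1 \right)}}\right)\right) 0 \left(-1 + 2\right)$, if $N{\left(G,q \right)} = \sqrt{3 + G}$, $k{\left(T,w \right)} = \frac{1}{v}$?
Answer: $0$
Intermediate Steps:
$k{\left(T,w \right)} = \frac{1}{2}$
$\left(N{\left(-7,-1 \right)} + \left(\frac{24}{2} - \frac{6}{k{\left(2,-1 \right)}}\right)\right) 0 \left(-1 + 2\right) = \left(\sqrt{3 - 7} + \left(\frac{24}{2} - 6 \frac{1}{\frac{1}{2}}\right)\right) 0 \left(-1 + 2\right) = \left(\sqrt{-4} + \left(24 \cdot \frac{1}{2} - 12\right)\right) 0 \cdot 1 = \left(2 i + \left(12 - 12\right)\right) 0 = \left(2 i + 0\right) 0 = 2 i 0 = 0$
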